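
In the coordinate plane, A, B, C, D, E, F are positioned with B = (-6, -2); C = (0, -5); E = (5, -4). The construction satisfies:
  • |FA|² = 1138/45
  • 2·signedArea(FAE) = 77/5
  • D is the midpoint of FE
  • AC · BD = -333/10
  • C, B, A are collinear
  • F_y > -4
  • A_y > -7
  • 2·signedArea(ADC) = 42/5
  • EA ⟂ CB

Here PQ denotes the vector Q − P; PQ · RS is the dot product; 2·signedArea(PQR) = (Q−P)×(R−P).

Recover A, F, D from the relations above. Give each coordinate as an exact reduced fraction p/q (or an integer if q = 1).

A = (18/5, -34/5)
D = (7/3, -23/6)
F = (-1/3, -11/3)

1. A_x = 18/5  [C, B, A are collinear ∩ EA ⟂ CB]
2. A_y = -34/5  [C, B, A are collinear ∩ EA ⟂ CB]
   → A = (18/5, -34/5)
3. F_x = -1/3  [line -14/5·x + 7/5·y + 21/5 = 0 ∩ |FA|² = 1138/45]
4. F_y = -11/3  [line -14/5·x + 7/5·y + 21/5 = 0 ∩ |FA|² = 1138/45]
   → F = (-1/3, -11/3)
5. D_x = 7/3  [D is the midpoint of FE]
6. D_y = -23/6  [D is the midpoint of FE]
   → D = (7/3, -23/6)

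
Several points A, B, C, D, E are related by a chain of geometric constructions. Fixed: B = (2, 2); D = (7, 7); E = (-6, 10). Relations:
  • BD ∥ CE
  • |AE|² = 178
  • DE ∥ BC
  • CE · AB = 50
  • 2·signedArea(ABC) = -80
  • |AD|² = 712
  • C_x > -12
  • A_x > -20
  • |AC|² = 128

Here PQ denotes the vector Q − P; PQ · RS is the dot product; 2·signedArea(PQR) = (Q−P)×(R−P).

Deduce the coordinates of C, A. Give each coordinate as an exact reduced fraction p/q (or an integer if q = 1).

1. C_x = -11  [BD ∥ CE ∩ DE ∥ BC]
2. C_y = 5  [BD ∥ CE ∩ DE ∥ BC]
   → C = (-11, 5)
3. A_x = -19  [2·signedArea(ABC) = -80 ∩ CE · AB = 50]
4. A_y = 13  [2·signedArea(ABC) = -80 ∩ CE · AB = 50]
   → A = (-19, 13)

A = (-19, 13)
C = (-11, 5)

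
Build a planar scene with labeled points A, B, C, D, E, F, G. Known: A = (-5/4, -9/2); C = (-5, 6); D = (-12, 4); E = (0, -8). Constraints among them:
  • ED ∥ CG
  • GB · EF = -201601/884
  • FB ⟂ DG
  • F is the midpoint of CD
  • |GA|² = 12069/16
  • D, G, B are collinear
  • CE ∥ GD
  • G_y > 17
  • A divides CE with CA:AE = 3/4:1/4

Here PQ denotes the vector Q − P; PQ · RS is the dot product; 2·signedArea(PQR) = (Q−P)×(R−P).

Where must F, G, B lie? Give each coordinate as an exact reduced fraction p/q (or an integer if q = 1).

B = (-5269/442, 835/221)
F = (-17/2, 5)
G = (-17, 18)

1. F_x = -17/2  [F is the midpoint of CD]
2. F_y = 5  [F is the midpoint of CD]
   → F = (-17/2, 5)
3. G_x = -17  [CE ∥ GD ∩ ED ∥ CG]
4. G_y = 18  [CE ∥ GD ∩ ED ∥ CG]
   → G = (-17, 18)
5. B_x = -5269/442  [D, G, B are collinear ∩ FB ⟂ DG]
6. B_y = 835/221  [D, G, B are collinear ∩ FB ⟂ DG]
   → B = (-5269/442, 835/221)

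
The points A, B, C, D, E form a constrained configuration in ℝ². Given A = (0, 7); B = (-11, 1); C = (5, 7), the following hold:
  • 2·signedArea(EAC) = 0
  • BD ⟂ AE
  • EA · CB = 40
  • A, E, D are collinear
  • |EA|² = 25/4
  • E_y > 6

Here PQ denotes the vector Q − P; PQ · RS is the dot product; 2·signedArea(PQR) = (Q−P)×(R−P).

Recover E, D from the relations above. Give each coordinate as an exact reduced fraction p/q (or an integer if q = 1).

1. E_x = 5/2  [2·signedArea(EAC) = 0 ∩ EA · CB = 40]
2. E_y = 7  [2·signedArea(EAC) = 0 ∩ EA · CB = 40]
   → E = (5/2, 7)
3. D_x = -11  [A, E, D are collinear ∩ BD ⟂ AE]
4. D_y = 7  [A, E, D are collinear ∩ BD ⟂ AE]
   → D = (-11, 7)

D = (-11, 7)
E = (5/2, 7)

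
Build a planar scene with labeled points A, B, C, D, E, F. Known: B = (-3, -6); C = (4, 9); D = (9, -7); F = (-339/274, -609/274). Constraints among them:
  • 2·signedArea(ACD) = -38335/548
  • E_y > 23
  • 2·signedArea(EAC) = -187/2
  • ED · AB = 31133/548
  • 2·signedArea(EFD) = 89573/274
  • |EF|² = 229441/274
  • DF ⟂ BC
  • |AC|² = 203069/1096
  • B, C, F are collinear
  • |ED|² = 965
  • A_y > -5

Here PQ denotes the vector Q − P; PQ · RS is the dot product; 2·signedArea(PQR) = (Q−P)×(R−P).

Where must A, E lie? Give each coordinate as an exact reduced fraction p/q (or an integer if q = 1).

A = (2127/548, -2527/548)
E = (11, 24)

1. E_x = 11  [line 1309/274·x + 2805/274·y + -81719/274 = 0 ∩ |EF|² = 229441/274]
2. E_y = 24  [line 1309/274·x + 2805/274·y + -81719/274 = 0 ∩ |EF|² = 229441/274]
   → E = (11, 24)
3. A_x = 2127/548  [2·signedArea(ACD) = -38335/548 ∩ 2·signedArea(EAC) = -187/2]
4. A_y = -2527/548  [2·signedArea(ACD) = -38335/548 ∩ 2·signedArea(EAC) = -187/2]
   → A = (2127/548, -2527/548)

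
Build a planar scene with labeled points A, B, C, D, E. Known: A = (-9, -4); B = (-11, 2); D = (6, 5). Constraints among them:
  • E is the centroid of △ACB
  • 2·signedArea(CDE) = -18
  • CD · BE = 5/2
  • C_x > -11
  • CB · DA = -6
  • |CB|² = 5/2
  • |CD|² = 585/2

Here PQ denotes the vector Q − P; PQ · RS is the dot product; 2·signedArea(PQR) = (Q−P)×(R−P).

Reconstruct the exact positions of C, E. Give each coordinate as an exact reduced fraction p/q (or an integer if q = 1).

1. C_x = -21/2  [line 15·x + 9·y + 153 = 0 ∩ |CB|² = 5/2]
2. C_y = 1/2  [line 15·x + 9·y + 153 = 0 ∩ |CB|² = 5/2]
   → C = (-21/2, 1/2)
3. E_x = -61/6  [2·signedArea(CDE) = -18 ∩ E is the centroid of △ACB]
4. E_y = -1/2  [2·signedArea(CDE) = -18 ∩ E is the centroid of △ACB]
   → E = (-61/6, -1/2)

C = (-21/2, 1/2)
E = (-61/6, -1/2)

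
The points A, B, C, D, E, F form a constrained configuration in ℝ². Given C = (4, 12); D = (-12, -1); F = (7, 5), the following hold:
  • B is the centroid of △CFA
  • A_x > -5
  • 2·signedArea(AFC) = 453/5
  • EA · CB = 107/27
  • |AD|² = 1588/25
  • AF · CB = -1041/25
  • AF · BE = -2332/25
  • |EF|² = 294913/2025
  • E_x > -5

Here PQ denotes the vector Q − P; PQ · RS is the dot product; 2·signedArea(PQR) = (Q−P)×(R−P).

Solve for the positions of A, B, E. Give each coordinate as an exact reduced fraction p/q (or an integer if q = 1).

A = (-22/5, 7/5)
B = (11/5, 92/15)
E = (-71/15, 98/45)

1. A_x = -22/5  [line -7·x + -3·y + -133/5 = 0 ∩ |AD|² = 1588/25]
2. A_y = 7/5  [line -7·x + -3·y + -133/5 = 0 ∩ |AD|² = 1588/25]
   → A = (-22/5, 7/5)
3. B_x = 11/5  [B is the centroid of △CFA]
4. B_y = 92/15  [B is the centroid of △CFA]
   → B = (11/5, 92/15)
5. E_x = -71/15  [AF · BE = -2332/25 ∩ EA · CB = 107/27]
6. E_y = 98/45  [AF · BE = -2332/25 ∩ EA · CB = 107/27]
   → E = (-71/15, 98/45)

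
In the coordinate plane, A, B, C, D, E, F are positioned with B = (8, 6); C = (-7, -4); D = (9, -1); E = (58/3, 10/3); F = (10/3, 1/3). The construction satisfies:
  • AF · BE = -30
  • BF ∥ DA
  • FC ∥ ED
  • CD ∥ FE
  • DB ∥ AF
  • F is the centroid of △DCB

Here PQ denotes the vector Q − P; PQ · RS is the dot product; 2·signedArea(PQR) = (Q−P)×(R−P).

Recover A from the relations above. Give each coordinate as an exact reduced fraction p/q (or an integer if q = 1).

A = (13/3, -20/3)

1. A_x = 13/3  [DB ∥ AF ∩ BF ∥ DA]
2. A_y = -20/3  [DB ∥ AF ∩ BF ∥ DA]
   → A = (13/3, -20/3)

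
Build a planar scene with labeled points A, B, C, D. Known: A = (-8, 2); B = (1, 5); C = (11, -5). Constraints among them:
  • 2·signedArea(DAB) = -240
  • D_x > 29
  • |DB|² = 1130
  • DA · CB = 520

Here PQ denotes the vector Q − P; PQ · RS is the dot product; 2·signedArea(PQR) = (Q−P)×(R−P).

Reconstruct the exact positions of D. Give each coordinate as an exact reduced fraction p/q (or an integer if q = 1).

D = (30, -12)

1. D_x = 30  [DA · CB = 520 ∩ 2·signedArea(DAB) = -240]
2. D_y = -12  [DA · CB = 520 ∩ 2·signedArea(DAB) = -240]
   → D = (30, -12)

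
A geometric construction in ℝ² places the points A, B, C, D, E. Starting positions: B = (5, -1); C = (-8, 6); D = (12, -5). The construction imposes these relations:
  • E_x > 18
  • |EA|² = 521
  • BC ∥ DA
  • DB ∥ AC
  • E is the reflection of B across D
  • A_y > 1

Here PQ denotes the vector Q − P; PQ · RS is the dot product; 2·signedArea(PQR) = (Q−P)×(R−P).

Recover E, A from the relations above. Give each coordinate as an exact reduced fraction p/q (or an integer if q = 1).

1. E_x = 19  [E is the reflection of B across D]
2. E_y = -9  [E is the reflection of B across D]
   → E = (19, -9)
3. A_x = -1  [DB ∥ AC ∩ BC ∥ DA]
4. A_y = 2  [DB ∥ AC ∩ BC ∥ DA]
   → A = (-1, 2)

A = (-1, 2)
E = (19, -9)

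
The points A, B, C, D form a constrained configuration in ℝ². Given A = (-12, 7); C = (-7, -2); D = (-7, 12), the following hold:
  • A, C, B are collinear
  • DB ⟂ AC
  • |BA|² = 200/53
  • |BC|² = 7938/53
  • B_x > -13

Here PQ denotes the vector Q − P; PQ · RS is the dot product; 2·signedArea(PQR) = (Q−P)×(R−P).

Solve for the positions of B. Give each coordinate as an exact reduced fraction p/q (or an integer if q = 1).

B = (-686/53, 461/53)

1. B_x = -686/53  [A, C, B are collinear ∩ DB ⟂ AC]
2. B_y = 461/53  [A, C, B are collinear ∩ DB ⟂ AC]
   → B = (-686/53, 461/53)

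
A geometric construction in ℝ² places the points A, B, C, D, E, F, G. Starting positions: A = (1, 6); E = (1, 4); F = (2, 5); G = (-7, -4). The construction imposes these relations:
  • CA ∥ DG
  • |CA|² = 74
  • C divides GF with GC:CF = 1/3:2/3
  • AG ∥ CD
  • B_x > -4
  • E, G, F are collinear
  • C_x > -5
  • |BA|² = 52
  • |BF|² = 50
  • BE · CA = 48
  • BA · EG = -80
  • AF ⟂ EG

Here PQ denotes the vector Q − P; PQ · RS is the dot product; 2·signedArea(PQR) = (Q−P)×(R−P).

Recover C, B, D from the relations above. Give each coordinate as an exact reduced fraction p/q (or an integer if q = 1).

1. C_x = -4  [C divides GF with GC:CF = 1/3:2/3]
2. C_y = -1  [C divides GF with GC:CF = 1/3:2/3]
   → C = (-4, -1)
3. B_x = -3  [BE · CA = 48 ∩ BA · EG = -80]
4. B_y = 0  [BE · CA = 48 ∩ BA · EG = -80]
   → B = (-3, 0)
5. D_x = -12  [CA ∥ DG ∩ AG ∥ CD]
6. D_y = -11  [CA ∥ DG ∩ AG ∥ CD]
   → D = (-12, -11)

B = (-3, 0)
C = (-4, -1)
D = (-12, -11)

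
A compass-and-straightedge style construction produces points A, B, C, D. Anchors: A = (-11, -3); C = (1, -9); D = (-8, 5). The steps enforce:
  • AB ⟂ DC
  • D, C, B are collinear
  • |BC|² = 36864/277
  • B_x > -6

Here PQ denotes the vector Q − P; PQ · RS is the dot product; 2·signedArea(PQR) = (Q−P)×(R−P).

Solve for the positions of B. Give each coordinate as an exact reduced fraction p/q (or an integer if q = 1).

1. B_x = -1451/277  [D, C, B are collinear ∩ AB ⟂ DC]
2. B_y = 195/277  [D, C, B are collinear ∩ AB ⟂ DC]
   → B = (-1451/277, 195/277)

B = (-1451/277, 195/277)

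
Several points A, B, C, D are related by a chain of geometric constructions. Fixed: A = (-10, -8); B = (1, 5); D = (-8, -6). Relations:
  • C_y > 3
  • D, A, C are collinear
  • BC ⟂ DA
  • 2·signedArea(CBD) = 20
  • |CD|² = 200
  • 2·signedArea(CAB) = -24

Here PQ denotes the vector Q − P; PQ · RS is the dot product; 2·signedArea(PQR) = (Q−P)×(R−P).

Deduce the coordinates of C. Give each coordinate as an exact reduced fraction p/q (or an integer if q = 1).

1. C_x = 2  [D, A, C are collinear ∩ BC ⟂ DA]
2. C_y = 4  [D, A, C are collinear ∩ BC ⟂ DA]
   → C = (2, 4)

C = (2, 4)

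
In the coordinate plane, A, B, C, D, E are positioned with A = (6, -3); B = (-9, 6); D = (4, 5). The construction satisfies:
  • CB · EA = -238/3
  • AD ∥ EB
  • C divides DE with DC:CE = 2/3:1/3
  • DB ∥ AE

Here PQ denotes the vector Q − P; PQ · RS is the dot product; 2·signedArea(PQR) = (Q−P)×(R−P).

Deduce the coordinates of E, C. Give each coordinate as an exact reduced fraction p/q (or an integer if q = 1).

1. E_x = -7  [AD ∥ EB ∩ DB ∥ AE]
2. E_y = -2  [AD ∥ EB ∩ DB ∥ AE]
   → E = (-7, -2)
3. C_x = -10/3  [C divides DE with DC:CE = 2/3:1/3]
4. C_y = 1/3  [C divides DE with DC:CE = 2/3:1/3]
   → C = (-10/3, 1/3)

C = (-10/3, 1/3)
E = (-7, -2)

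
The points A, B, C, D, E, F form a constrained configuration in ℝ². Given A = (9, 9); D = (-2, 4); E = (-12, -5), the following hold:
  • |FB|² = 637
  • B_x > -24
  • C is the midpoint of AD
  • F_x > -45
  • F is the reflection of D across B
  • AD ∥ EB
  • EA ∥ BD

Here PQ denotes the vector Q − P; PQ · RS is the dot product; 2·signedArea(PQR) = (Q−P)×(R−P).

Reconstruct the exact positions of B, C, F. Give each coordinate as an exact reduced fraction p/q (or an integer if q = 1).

B = (-23, -10)
C = (7/2, 13/2)
F = (-44, -24)

1. B_x = -23  [EA ∥ BD ∩ AD ∥ EB]
2. B_y = -10  [EA ∥ BD ∩ AD ∥ EB]
   → B = (-23, -10)
3. C_x = 7/2  [C is the midpoint of AD]
4. C_y = 13/2  [C is the midpoint of AD]
   → C = (7/2, 13/2)
5. F_x = -44  [F is the reflection of D across B]
6. F_y = -24  [F is the reflection of D across B]
   → F = (-44, -24)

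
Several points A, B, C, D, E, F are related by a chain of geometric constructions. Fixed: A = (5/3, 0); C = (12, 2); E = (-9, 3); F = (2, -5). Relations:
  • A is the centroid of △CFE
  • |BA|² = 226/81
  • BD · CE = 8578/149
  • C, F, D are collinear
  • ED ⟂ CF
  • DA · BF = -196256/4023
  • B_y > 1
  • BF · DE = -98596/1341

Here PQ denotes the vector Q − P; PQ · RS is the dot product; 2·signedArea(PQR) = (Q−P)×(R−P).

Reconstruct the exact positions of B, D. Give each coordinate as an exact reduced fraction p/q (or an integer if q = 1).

B = (14/9, 5/3)
D = (-242/149, -1123/149)

1. D_x = -242/149  [C, F, D are collinear ∩ ED ⟂ CF]
2. D_y = -1123/149  [C, F, D are collinear ∩ ED ⟂ CF]
   → D = (-242/149, -1123/149)
3. B_x = 14/9  [BD · CE = 8578/149 ∩ DA · BF = -196256/4023]
4. B_y = 5/3  [BD · CE = 8578/149 ∩ DA · BF = -196256/4023]
   → B = (14/9, 5/3)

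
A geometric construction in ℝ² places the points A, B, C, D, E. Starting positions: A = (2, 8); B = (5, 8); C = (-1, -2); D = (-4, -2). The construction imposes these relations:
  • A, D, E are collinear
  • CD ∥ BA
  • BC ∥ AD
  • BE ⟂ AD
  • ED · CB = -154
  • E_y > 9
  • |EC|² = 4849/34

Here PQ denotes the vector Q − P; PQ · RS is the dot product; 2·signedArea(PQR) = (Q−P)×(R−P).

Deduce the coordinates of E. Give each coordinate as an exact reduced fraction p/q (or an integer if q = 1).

E = (95/34, 317/34)

1. E_x = 95/34  [A, D, E are collinear ∩ BE ⟂ AD]
2. E_y = 317/34  [A, D, E are collinear ∩ BE ⟂ AD]
   → E = (95/34, 317/34)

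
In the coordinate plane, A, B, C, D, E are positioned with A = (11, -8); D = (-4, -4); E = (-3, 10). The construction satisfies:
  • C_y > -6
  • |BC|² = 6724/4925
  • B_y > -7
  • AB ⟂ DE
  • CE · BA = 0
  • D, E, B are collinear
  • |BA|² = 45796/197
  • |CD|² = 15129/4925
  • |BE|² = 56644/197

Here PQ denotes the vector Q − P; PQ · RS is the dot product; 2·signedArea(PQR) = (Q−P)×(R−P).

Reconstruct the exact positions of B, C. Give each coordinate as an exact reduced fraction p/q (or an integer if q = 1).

1. B_x = -829/197  [D, E, B are collinear ∩ AB ⟂ DE]
2. B_y = -1362/197  [D, E, B are collinear ∩ AB ⟂ DE]
   → B = (-829/197, -1362/197)
3. C_x = -4063/985  [line -2996/197·x + 214/197·y + -11128/197 = 0 ∩ |BC|² = 6724/4925]
4. C_y = -5662/985  [line -2996/197·x + 214/197·y + -11128/197 = 0 ∩ |BC|² = 6724/4925]
   → C = (-4063/985, -5662/985)

B = (-829/197, -1362/197)
C = (-4063/985, -5662/985)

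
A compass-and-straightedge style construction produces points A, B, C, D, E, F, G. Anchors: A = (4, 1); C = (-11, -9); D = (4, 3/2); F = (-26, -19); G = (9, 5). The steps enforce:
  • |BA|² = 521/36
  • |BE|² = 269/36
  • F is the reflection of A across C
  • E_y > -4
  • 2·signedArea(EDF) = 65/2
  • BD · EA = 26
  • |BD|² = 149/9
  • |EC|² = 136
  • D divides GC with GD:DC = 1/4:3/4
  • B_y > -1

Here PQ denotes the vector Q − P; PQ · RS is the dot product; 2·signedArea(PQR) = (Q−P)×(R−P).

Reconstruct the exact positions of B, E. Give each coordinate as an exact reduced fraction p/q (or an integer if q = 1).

B = (2/3, -5/6)
E = (-1, -3)

1. E_x = -1  [line 41/2·x + -30·y + -139/2 = 0 ∩ |EC|² = 136]
2. E_y = -3  [line 41/2·x + -30·y + -139/2 = 0 ∩ |EC|² = 136]
   → E = (-1, -3)
3. B_x = 2/3  [line -5·x + -4·y + 0 = 0 ∩ |BD|² = 149/9]
4. B_y = -5/6  [line -5·x + -4·y + 0 = 0 ∩ |BD|² = 149/9]
   → B = (2/3, -5/6)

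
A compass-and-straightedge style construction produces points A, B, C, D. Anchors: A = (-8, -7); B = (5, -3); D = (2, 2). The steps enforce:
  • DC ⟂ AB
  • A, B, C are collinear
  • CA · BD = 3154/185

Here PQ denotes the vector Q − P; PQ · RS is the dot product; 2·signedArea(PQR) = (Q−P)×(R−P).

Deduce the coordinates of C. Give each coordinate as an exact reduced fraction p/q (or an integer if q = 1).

1. C_x = 678/185  [A, B, C are collinear ∩ DC ⟂ AB]
2. C_y = -631/185  [A, B, C are collinear ∩ DC ⟂ AB]
   → C = (678/185, -631/185)

C = (678/185, -631/185)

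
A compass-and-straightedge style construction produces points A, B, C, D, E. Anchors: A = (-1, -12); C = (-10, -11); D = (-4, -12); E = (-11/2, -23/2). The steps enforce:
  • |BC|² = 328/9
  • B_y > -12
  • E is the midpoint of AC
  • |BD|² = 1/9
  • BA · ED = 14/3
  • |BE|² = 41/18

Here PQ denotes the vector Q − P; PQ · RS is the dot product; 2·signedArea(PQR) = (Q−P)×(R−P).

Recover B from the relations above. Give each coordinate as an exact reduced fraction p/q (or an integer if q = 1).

1. B_x = -4  [line -3/2·x + 1/2·y + -1/6 = 0 ∩ |BE|² = 41/18]
2. B_y = -35/3  [line -3/2·x + 1/2·y + -1/6 = 0 ∩ |BE|² = 41/18]
   → B = (-4, -35/3)

B = (-4, -35/3)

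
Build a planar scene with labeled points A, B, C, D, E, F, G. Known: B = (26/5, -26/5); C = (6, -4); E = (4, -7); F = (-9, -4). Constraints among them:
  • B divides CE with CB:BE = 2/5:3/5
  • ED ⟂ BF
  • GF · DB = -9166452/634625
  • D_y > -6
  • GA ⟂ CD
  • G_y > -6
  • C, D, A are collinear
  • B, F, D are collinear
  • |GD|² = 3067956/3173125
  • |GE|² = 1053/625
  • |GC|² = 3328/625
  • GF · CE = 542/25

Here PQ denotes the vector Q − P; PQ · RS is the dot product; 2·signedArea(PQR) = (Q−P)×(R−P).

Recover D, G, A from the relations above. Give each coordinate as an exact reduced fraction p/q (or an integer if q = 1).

A = (3137979574/744922825, -3784268884/744922825)
D = (21118/5077, -25954/5077)
G = (118/25, -148/25)

1. D_x = 21118/5077  [B, F, D are collinear ∩ ED ⟂ BF]
2. D_y = -25954/5077  [B, F, D are collinear ∩ ED ⟂ BF]
   → D = (21118/5077, -25954/5077)
3. G_x = 118/25  [GF · CE = 542/25 ∩ GF · DB = -9166452/634625]
4. G_y = -148/25  [GF · CE = 542/25 ∩ GF · DB = -9166452/634625]
   → G = (118/25, -148/25)
5. A_x = 3137979574/744922825  [C, D, A are collinear ∩ GA ⟂ CD]
6. A_y = -3784268884/744922825  [C, D, A are collinear ∩ GA ⟂ CD]
   → A = (3137979574/744922825, -3784268884/744922825)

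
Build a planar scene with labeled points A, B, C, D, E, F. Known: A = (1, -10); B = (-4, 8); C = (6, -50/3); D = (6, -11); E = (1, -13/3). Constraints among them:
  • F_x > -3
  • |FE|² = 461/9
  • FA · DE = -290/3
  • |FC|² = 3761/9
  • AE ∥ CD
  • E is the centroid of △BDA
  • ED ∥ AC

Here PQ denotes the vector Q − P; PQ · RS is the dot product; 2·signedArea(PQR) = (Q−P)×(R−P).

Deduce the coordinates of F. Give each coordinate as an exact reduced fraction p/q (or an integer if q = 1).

1. F_x = -7/3  [line 5·x + -20/3·y + 25 = 0 ∩ |FC|² = 3761/9]
2. F_y = 2  [line 5·x + -20/3·y + 25 = 0 ∩ |FC|² = 3761/9]
   → F = (-7/3, 2)

F = (-7/3, 2)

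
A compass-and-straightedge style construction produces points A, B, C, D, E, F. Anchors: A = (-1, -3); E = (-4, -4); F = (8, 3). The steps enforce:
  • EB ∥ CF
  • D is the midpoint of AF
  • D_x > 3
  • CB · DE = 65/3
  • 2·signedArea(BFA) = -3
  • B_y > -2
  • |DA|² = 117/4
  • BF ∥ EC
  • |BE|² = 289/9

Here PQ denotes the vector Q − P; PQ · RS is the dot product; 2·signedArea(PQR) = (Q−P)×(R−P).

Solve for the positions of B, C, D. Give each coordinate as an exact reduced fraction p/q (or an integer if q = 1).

B = (1, -4/3)
C = (3, 1/3)
D = (7/2, 0)

1. B_x = 1  [line 6·x + -9·y + -18 = 0 ∩ |BE|² = 289/9]
2. B_y = -4/3  [line 6·x + -9·y + -18 = 0 ∩ |BE|² = 289/9]
   → B = (1, -4/3)
3. C_x = 3  [EB ∥ CF ∩ BF ∥ EC]
4. C_y = 1/3  [EB ∥ CF ∩ BF ∥ EC]
   → C = (3, 1/3)
5. D_x = 7/2  [D is the midpoint of AF]
6. D_y = 0  [D is the midpoint of AF]
   → D = (7/2, 0)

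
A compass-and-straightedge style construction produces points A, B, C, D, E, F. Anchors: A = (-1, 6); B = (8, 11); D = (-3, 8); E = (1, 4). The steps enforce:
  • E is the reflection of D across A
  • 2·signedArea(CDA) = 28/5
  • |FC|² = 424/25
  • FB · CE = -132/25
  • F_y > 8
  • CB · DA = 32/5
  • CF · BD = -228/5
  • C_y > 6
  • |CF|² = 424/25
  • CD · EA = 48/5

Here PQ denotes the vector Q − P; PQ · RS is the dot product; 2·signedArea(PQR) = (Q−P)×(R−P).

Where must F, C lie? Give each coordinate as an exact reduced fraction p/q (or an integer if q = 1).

C = (4/5, 7)
F = (22/5, 9)

1. C_x = 4/5  [CD · EA = 48/5 ∩ 2·signedArea(CDA) = 28/5]
2. C_y = 7  [CD · EA = 48/5 ∩ 2·signedArea(CDA) = 28/5]
   → C = (4/5, 7)
3. F_x = 22/5  [FB · CE = -132/25 ∩ CF · BD = -228/5]
4. F_y = 9  [FB · CE = -132/25 ∩ CF · BD = -228/5]
   → F = (22/5, 9)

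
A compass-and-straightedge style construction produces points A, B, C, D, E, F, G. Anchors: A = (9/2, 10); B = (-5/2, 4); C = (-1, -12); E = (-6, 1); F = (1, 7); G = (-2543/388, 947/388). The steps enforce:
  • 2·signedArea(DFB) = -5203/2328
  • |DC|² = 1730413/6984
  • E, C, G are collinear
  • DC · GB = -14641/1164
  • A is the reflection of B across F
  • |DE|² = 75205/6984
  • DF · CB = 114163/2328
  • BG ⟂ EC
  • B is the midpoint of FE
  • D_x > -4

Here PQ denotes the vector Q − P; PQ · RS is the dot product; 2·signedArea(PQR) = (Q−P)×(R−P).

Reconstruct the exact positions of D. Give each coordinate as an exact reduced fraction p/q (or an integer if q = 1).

D = (-4483/1164, 4051/1164)

1. D_x = -4483/1164  [DC · GB = -14641/1164 ∩ DF · CB = 114163/2328]
2. D_y = 4051/1164  [DC · GB = -14641/1164 ∩ DF · CB = 114163/2328]
   → D = (-4483/1164, 4051/1164)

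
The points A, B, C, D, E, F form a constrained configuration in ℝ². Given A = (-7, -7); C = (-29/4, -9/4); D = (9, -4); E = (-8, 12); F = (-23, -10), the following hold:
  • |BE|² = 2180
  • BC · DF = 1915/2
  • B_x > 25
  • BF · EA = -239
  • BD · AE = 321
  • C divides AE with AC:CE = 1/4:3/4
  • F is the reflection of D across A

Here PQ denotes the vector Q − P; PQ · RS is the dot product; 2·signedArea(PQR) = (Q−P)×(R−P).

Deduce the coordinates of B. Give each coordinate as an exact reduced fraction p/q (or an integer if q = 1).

1. B_x = 26  [BC · DF = 1915/2 ∩ BD · AE = 321]
2. B_y = -20  [BC · DF = 1915/2 ∩ BD · AE = 321]
   → B = (26, -20)

B = (26, -20)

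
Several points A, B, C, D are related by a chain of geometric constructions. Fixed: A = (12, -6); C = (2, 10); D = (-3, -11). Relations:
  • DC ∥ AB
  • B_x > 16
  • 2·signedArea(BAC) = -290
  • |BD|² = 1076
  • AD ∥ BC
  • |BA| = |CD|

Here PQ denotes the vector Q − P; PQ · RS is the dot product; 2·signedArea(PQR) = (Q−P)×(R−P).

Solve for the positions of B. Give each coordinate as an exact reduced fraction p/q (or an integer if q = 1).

1. B_x = 17  [AD ∥ BC ∩ DC ∥ AB]
2. B_y = 15  [AD ∥ BC ∩ DC ∥ AB]
   → B = (17, 15)

B = (17, 15)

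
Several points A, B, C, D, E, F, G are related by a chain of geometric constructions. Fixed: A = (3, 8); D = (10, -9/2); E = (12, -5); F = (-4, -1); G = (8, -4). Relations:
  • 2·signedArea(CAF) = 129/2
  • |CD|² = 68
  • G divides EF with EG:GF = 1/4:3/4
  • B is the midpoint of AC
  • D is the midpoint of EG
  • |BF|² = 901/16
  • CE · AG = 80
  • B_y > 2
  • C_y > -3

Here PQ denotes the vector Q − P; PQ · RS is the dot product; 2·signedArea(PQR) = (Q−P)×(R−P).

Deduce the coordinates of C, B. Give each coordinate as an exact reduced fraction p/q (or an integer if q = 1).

1. C_x = 2  [CE · AG = 80 ∩ 2·signedArea(CAF) = 129/2]
2. C_y = -5/2  [CE · AG = 80 ∩ 2·signedArea(CAF) = 129/2]
   → C = (2, -5/2)
3. B_x = 5/2  [B is the midpoint of AC]
4. B_y = 11/4  [B is the midpoint of AC]
   → B = (5/2, 11/4)

B = (5/2, 11/4)
C = (2, -5/2)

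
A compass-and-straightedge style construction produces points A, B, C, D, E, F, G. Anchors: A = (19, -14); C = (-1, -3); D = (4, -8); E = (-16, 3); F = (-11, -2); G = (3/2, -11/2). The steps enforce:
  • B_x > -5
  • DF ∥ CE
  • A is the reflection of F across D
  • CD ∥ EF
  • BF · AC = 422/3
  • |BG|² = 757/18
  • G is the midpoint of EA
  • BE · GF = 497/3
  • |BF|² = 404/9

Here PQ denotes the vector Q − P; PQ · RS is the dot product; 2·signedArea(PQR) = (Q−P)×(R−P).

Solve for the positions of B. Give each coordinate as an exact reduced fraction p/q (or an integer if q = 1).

B = (-13/3, -8/3)

1. B_x = -13/3  [BE · GF = 497/3 ∩ BF · AC = 422/3]
2. B_y = -8/3  [BE · GF = 497/3 ∩ BF · AC = 422/3]
   → B = (-13/3, -8/3)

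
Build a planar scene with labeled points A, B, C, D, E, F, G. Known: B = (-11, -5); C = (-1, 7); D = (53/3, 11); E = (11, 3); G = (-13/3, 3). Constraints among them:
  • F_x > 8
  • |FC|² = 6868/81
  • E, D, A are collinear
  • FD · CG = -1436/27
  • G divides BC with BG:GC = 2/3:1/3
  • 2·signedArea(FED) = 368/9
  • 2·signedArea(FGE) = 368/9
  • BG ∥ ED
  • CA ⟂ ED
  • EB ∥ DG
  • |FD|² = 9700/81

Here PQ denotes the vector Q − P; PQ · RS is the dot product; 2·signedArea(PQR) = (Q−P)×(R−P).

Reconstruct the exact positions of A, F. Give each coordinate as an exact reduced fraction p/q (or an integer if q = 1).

1. A_x = 491/61  [E, D, A are collinear ∩ CA ⟂ ED]
2. A_y = -33/61  [E, D, A are collinear ∩ CA ⟂ ED]
   → A = (491/61, -33/61)
3. F_x = 73/9  [2·signedArea(FED) = 368/9 ∩ FD · CG = -1436/27]
4. F_y = 17/3  [2·signedArea(FED) = 368/9 ∩ FD · CG = -1436/27]
   → F = (73/9, 17/3)

A = (491/61, -33/61)
F = (73/9, 17/3)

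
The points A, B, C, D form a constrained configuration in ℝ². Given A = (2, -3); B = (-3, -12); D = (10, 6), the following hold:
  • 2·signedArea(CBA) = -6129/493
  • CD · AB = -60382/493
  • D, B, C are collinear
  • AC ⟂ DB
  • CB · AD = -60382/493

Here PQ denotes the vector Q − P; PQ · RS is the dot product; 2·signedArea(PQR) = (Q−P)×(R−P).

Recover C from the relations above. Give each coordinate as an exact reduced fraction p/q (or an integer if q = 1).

1. C_x = 1472/493  [D, B, C are collinear ∩ AC ⟂ DB]
2. C_y = -1830/493  [D, B, C are collinear ∩ AC ⟂ DB]
   → C = (1472/493, -1830/493)

C = (1472/493, -1830/493)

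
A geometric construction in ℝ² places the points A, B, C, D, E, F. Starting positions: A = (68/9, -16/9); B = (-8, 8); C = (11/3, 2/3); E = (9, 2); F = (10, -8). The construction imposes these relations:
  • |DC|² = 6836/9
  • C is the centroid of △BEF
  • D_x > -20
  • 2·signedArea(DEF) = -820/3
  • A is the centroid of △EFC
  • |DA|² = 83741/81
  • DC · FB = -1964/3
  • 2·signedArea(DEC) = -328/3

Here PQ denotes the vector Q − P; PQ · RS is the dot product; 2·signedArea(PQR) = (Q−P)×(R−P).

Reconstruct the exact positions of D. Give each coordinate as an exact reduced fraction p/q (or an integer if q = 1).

D = (-59/3, 46/3)

1. D_x = -59/3  [2·signedArea(DEF) = -820/3 ∩ DC · FB = -1964/3]
2. D_y = 46/3  [2·signedArea(DEF) = -820/3 ∩ DC · FB = -1964/3]
   → D = (-59/3, 46/3)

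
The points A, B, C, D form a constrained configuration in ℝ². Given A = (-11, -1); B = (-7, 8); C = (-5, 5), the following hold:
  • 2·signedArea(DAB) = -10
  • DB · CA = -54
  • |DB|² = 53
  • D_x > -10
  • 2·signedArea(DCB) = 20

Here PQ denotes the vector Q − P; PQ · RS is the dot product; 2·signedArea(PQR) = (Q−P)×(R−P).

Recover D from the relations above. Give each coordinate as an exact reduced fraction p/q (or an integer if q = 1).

D = (-9, 1)

1. D_x = -9  [2·signedArea(DAB) = -10 ∩ DB · CA = -54]
2. D_y = 1  [2·signedArea(DAB) = -10 ∩ DB · CA = -54]
   → D = (-9, 1)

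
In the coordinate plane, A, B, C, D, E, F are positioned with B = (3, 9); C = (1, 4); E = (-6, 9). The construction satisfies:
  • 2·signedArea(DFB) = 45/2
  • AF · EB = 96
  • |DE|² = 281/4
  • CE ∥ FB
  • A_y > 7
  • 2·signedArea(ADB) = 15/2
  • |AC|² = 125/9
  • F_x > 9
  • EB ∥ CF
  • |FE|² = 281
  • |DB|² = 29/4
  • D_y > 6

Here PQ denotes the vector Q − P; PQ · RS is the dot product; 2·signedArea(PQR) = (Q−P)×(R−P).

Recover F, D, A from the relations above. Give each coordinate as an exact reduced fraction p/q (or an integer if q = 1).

1. F_x = 10  [CE ∥ FB ∩ EB ∥ CF]
2. F_y = 4  [CE ∥ FB ∩ EB ∥ CF]
   → F = (10, 4)
3. A_x = -2/3  [AF · EB = 96]
4. A_y = 22/3  [|AC|² = 125/9]
   → A = (-2/3, 22/3)
5. D_x = 2  [2·signedArea(DFB) = 45/2 ∩ 2·signedArea(ADB) = 15/2]
6. D_y = 13/2  [2·signedArea(DFB) = 45/2 ∩ 2·signedArea(ADB) = 15/2]
   → D = (2, 13/2)

A = (-2/3, 22/3)
D = (2, 13/2)
F = (10, 4)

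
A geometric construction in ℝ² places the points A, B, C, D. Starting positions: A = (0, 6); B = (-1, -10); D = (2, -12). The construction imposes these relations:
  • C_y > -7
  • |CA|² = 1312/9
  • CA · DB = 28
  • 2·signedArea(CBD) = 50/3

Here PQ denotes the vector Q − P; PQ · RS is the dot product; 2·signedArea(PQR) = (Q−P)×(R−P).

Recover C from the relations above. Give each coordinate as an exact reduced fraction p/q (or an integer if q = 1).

1. C_x = 4/3  [CA · DB = 28 ∩ 2·signedArea(CBD) = 50/3]
2. C_y = -6  [CA · DB = 28 ∩ 2·signedArea(CBD) = 50/3]
   → C = (4/3, -6)

C = (4/3, -6)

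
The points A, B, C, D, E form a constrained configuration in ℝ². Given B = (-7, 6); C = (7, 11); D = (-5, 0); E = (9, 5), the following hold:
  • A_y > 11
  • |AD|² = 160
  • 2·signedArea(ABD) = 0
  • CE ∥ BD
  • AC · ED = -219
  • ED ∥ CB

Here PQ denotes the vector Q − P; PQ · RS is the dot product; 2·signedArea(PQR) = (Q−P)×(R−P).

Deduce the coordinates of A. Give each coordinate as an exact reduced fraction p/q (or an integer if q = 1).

1. A_x = -9  [2·signedArea(ABD) = 0 ∩ AC · ED = -219]
2. A_y = 12  [2·signedArea(ABD) = 0 ∩ AC · ED = -219]
   → A = (-9, 12)

A = (-9, 12)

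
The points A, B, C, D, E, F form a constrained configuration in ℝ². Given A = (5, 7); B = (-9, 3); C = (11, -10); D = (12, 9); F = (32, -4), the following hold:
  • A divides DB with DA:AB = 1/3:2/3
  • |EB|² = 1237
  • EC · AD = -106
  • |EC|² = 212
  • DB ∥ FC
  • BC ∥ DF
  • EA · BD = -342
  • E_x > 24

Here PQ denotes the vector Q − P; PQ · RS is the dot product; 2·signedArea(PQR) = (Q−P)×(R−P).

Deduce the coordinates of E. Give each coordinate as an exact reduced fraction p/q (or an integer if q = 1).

1. E_x = 25  [line -21·x + -6·y + 489 = 0 ∩ |EC|² = 212]
2. E_y = -6  [line -21·x + -6·y + 489 = 0 ∩ |EC|² = 212]
   → E = (25, -6)

E = (25, -6)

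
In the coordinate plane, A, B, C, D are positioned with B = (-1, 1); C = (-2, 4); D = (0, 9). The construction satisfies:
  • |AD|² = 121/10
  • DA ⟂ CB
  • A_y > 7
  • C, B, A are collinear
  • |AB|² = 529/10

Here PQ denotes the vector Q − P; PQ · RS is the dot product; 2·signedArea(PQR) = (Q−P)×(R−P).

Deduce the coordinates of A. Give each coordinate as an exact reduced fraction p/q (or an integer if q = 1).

1. A_x = -33/10  [C, B, A are collinear ∩ DA ⟂ CB]
2. A_y = 79/10  [C, B, A are collinear ∩ DA ⟂ CB]
   → A = (-33/10, 79/10)

A = (-33/10, 79/10)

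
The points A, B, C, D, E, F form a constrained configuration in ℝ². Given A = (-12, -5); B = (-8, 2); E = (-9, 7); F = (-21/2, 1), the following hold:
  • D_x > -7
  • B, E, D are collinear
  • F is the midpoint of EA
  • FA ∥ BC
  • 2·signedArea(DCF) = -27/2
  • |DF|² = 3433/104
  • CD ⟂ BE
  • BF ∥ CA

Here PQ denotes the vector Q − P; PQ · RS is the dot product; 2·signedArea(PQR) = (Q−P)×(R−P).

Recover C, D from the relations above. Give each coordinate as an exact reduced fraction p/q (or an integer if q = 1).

1. C_x = -19/2  [BF ∥ CA ∩ FA ∥ BC]
2. C_y = -4  [BF ∥ CA ∩ FA ∥ BC]
   → C = (-19/2, -4)
3. D_x = -359/52  [B, E, D are collinear ∩ CD ⟂ BE]
4. D_y = -181/52  [B, E, D are collinear ∩ CD ⟂ BE]
   → D = (-359/52, -181/52)

C = (-19/2, -4)
D = (-359/52, -181/52)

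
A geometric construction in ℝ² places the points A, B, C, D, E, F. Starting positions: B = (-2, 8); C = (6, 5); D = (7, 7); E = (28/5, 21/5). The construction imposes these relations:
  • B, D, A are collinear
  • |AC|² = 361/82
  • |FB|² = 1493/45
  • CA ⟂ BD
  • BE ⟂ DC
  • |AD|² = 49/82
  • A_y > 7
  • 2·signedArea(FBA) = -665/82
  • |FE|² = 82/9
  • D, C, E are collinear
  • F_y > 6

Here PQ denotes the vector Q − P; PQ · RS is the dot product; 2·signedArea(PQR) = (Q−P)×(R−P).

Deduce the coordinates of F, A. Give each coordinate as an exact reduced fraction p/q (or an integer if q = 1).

1. A_x = 511/82  [B, D, A are collinear ∩ CA ⟂ BD]
2. A_y = 581/82  [B, D, A are collinear ∩ CA ⟂ BD]
   → A = (511/82, 581/82)
3. F_x = 53/15  [line 75/82·x + 675/82·y + -4585/82 = 0 ∩ |FE|² = 82/9]
4. F_y = 32/5  [line 75/82·x + 675/82·y + -4585/82 = 0 ∩ |FE|² = 82/9]
   → F = (53/15, 32/5)

A = (511/82, 581/82)
F = (53/15, 32/5)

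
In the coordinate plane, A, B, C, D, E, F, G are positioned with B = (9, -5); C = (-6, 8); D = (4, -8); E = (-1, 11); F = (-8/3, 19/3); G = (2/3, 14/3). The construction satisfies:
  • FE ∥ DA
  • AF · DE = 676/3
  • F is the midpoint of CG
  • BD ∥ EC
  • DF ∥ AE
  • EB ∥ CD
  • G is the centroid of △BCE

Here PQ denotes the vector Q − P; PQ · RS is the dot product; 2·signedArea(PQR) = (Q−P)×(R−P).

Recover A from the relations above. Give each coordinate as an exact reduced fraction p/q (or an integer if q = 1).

1. A_x = 17/3  [DF ∥ AE ∩ FE ∥ DA]
2. A_y = -10/3  [DF ∥ AE ∩ FE ∥ DA]
   → A = (17/3, -10/3)

A = (17/3, -10/3)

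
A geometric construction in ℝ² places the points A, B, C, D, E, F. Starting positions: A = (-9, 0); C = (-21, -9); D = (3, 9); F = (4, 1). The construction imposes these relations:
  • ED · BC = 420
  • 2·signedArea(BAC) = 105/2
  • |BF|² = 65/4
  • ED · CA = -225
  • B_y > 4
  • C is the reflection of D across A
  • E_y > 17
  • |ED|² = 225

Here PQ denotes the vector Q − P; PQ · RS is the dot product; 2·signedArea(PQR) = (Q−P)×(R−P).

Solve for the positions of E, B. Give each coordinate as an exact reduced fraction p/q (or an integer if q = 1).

1. E_x = 15  [line -12·x + -9·y + 342 = 0 ∩ |ED|² = 225]
2. E_y = 18  [line -12·x + -9·y + 342 = 0 ∩ |ED|² = 225]
   → E = (15, 18)
3. B_x = 7/2  [2·signedArea(BAC) = 105/2 ∩ ED · BC = 420]
4. B_y = 5  [2·signedArea(BAC) = 105/2 ∩ ED · BC = 420]
   → B = (7/2, 5)

B = (7/2, 5)
E = (15, 18)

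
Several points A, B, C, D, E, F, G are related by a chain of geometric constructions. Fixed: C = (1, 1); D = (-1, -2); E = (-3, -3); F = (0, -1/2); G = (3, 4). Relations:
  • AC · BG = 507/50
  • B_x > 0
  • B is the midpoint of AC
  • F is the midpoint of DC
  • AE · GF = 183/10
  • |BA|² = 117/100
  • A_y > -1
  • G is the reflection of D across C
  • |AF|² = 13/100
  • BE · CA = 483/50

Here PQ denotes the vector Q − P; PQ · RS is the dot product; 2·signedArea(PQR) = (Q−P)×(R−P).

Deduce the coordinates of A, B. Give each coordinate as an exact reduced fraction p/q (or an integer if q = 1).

1. A_x = -1/5  [line 3·x + 9/2·y + 21/5 = 0 ∩ |AF|² = 13/100]
2. A_y = -4/5  [line 3·x + 9/2·y + 21/5 = 0 ∩ |AF|² = 13/100]
   → A = (-1/5, -4/5)
3. B_x = 2/5  [AC · BG = 507/50 ∩ B is the midpoint of AC]
4. B_y = 1/10  [AC · BG = 507/50 ∩ B is the midpoint of AC]
   → B = (2/5, 1/10)

A = (-1/5, -4/5)
B = (2/5, 1/10)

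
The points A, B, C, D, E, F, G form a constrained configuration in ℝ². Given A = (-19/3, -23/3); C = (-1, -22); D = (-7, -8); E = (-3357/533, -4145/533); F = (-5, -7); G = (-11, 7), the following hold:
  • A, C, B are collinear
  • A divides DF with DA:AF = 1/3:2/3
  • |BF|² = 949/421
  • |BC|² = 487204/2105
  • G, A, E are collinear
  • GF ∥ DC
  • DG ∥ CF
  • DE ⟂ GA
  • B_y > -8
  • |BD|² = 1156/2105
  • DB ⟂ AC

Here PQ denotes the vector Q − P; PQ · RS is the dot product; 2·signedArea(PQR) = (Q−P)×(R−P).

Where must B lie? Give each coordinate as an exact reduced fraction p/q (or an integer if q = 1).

B = (-13273/2105, -16296/2105)

1. B_x = -13273/2105  [A, C, B are collinear ∩ DB ⟂ AC]
2. B_y = -16296/2105  [A, C, B are collinear ∩ DB ⟂ AC]
   → B = (-13273/2105, -16296/2105)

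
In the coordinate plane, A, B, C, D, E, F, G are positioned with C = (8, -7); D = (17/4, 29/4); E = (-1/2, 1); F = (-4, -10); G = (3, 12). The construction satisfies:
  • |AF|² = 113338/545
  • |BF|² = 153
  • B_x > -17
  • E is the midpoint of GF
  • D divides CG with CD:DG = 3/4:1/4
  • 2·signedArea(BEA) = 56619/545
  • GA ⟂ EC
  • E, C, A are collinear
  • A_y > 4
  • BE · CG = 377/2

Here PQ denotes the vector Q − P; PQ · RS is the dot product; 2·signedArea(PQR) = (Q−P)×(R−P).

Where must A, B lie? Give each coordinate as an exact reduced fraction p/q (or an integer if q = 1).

1. A_x = -2253/545  [E, C, A are collinear ∩ GA ⟂ EC]
2. A_y = 2409/545  [E, C, A are collinear ∩ GA ⟂ EC]
   → A = (-2253/545, 2409/545)
3. B_x = -16  [2·signedArea(BEA) = 56619/545 ∩ BE · CG = 377/2]
4. B_y = -13  [2·signedArea(BEA) = 56619/545 ∩ BE · CG = 377/2]
   → B = (-16, -13)

A = (-2253/545, 2409/545)
B = (-16, -13)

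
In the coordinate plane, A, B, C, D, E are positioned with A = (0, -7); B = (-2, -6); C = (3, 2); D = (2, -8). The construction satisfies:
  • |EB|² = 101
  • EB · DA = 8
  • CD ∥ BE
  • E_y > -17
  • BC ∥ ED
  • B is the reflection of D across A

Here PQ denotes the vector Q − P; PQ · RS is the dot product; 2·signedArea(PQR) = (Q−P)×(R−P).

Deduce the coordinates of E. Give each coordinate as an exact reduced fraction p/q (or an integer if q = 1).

1. E_x = -3  [BC ∥ ED ∩ CD ∥ BE]
2. E_y = -16  [BC ∥ ED ∩ CD ∥ BE]
   → E = (-3, -16)

E = (-3, -16)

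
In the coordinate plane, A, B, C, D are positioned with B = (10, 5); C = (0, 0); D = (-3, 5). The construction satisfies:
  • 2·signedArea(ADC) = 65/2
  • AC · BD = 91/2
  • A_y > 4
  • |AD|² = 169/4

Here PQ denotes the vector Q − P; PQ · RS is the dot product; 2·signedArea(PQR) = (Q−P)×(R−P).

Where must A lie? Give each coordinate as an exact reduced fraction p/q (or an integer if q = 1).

1. A_x = 7/2  [AC · BD = 91/2 ∩ 2·signedArea(ADC) = 65/2]
2. A_y = 5  [AC · BD = 91/2 ∩ 2·signedArea(ADC) = 65/2]
   → A = (7/2, 5)

A = (7/2, 5)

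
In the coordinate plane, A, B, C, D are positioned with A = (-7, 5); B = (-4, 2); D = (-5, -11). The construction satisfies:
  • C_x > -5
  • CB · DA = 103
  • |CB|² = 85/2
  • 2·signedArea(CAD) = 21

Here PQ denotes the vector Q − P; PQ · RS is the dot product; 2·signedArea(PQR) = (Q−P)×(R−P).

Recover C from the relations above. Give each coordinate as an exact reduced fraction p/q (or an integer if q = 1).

1. C_x = -9/2  [2·signedArea(CAD) = 21 ∩ CB · DA = 103]
2. C_y = -9/2  [2·signedArea(CAD) = 21 ∩ CB · DA = 103]
   → C = (-9/2, -9/2)

C = (-9/2, -9/2)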